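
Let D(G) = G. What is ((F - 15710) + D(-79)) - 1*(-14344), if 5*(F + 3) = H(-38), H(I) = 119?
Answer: -7121/5 ≈ -1424.2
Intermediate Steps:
F = 104/5 (F = -3 + (1/5)*119 = -3 + 119/5 = 104/5 ≈ 20.800)
((F - 15710) + D(-79)) - 1*(-14344) = ((104/5 - 15710) - 79) - 1*(-14344) = (-78446/5 - 79) + 14344 = -78841/5 + 14344 = -7121/5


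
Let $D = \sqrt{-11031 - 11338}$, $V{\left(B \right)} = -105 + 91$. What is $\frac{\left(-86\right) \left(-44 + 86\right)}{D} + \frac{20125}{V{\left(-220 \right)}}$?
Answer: $- \frac{2875}{2} + \frac{3612 i \sqrt{22369}}{22369} \approx -1437.5 + 24.15 i$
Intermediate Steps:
$V{\left(B \right)} = -14$
$D = i \sqrt{22369}$ ($D = \sqrt{-22369} = i \sqrt{22369} \approx 149.56 i$)
$\frac{\left(-86\right) \left(-44 + 86\right)}{D} + \frac{20125}{V{\left(-220 \right)}} = \frac{\left(-86\right) \left(-44 + 86\right)}{i \sqrt{22369}} + \frac{20125}{-14} = \left(-86\right) 42 \left(- \frac{i \sqrt{22369}}{22369}\right) + 20125 \left(- \frac{1}{14}\right) = - 3612 \left(- \frac{i \sqrt{22369}}{22369}\right) - \frac{2875}{2} = \frac{3612 i \sqrt{22369}}{22369} - \frac{2875}{2} = - \frac{2875}{2} + \frac{3612 i \sqrt{22369}}{22369}$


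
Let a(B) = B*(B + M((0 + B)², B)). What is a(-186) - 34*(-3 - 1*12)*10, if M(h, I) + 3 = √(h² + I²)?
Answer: 40254 - 34596*√34597 ≈ -6.3947e+6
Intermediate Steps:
M(h, I) = -3 + √(I² + h²) (M(h, I) = -3 + √(h² + I²) = -3 + √(I² + h²))
a(B) = B*(-3 + B + √(B² + B⁴)) (a(B) = B*(B + (-3 + √(B² + ((0 + B)²)²))) = B*(B + (-3 + √(B² + (B²)²))) = B*(B + (-3 + √(B² + B⁴))) = B*(-3 + B + √(B² + B⁴)))
a(-186) - 34*(-3 - 1*12)*10 = -186*(-3 - 186 + √((-186)²*(1 + (-186)²))) - 34*(-3 - 1*12)*10 = -186*(-3 - 186 + √(34596*(1 + 34596))) - 34*(-3 - 12)*10 = -186*(-3 - 186 + √(34596*34597)) - 34*(-15)*10 = -186*(-3 - 186 + √1196917812) + 510*10 = -186*(-3 - 186 + 186*√34597) + 5100 = -186*(-189 + 186*√34597) + 5100 = (35154 - 34596*√34597) + 5100 = 40254 - 34596*√34597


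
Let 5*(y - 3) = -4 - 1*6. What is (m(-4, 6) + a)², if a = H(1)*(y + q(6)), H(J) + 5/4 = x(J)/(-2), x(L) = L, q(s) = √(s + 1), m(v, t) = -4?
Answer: 109/2 + 161*√7/8 ≈ 107.75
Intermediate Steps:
q(s) = √(1 + s)
H(J) = -5/4 - J/2 (H(J) = -5/4 + J/(-2) = -5/4 + J*(-½) = -5/4 - J/2)
y = 1 (y = 3 + (-4 - 1*6)/5 = 3 + (-4 - 6)/5 = 3 + (⅕)*(-10) = 3 - 2 = 1)
a = -7/4 - 7*√7/4 (a = (-5/4 - ½*1)*(1 + √(1 + 6)) = (-5/4 - ½)*(1 + √7) = -7*(1 + √7)/4 = -7/4 - 7*√7/4 ≈ -6.3801)
(m(-4, 6) + a)² = (-4 + (-7/4 - 7*√7/4))² = (-23/4 - 7*√7/4)²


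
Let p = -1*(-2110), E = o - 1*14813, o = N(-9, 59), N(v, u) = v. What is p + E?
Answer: -12712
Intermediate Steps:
o = -9
E = -14822 (E = -9 - 1*14813 = -9 - 14813 = -14822)
p = 2110
p + E = 2110 - 14822 = -12712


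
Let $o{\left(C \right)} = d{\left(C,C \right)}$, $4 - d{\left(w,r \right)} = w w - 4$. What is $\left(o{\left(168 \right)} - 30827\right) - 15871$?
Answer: $-74914$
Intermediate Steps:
$d{\left(w,r \right)} = 8 - w^{2}$ ($d{\left(w,r \right)} = 4 - \left(w w - 4\right) = 4 - \left(w^{2} - 4\right) = 4 - \left(-4 + w^{2}\right) = 8 - w^{2}$)
$o{\left(C \right)} = 8 - C^{2}$
$\left(o{\left(168 \right)} - 30827\right) - 15871 = \left(\left(8 - 168^{2}\right) - 30827\right) - 15871 = \left(\left(8 - 28224\right) - 30827\right) - 15871 = \left(-28216 - 30827\right) - 15871 = -59043 - 15871 = -74914$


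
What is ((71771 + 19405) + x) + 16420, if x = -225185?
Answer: -117589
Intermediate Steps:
((71771 + 19405) + x) + 16420 = ((71771 + 19405) - 225185) + 16420 = (91176 - 225185) + 16420 = -134009 + 16420 = -117589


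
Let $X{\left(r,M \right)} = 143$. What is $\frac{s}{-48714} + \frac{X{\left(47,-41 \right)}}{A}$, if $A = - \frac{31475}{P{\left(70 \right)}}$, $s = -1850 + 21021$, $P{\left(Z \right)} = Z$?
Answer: $- \frac{218206873}{306654630} \approx -0.71157$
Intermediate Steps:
$s = 19171$
$A = - \frac{6295}{14}$ ($A = - \frac{31475}{70} = \left(-31475\right) \frac{1}{70} = - \frac{6295}{14} \approx -449.64$)
$\frac{s}{-48714} + \frac{X{\left(47,-41 \right)}}{A} = \frac{19171}{-48714} + \frac{143}{- \frac{6295}{14}} = 19171 \left(- \frac{1}{48714}\right) + 143 \left(- \frac{14}{6295}\right) = - \frac{19171}{48714} - \frac{2002}{6295} = - \frac{218206873}{306654630}$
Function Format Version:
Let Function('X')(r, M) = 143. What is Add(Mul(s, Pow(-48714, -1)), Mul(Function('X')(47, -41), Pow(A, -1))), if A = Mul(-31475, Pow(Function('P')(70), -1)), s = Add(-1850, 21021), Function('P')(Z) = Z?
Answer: Rational(-218206873, 306654630) ≈ -0.71157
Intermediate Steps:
s = 19171
A = Rational(-6295, 14) (A = Mul(-31475, Pow(70, -1)) = Mul(-31475, Rational(1, 70)) = Rational(-6295, 14) ≈ -449.64)
Add(Mul(s, Pow(-48714, -1)), Mul(Function('X')(47, -41), Pow(A, -1))) = Add(Mul(19171, Pow(-48714, -1)), Mul(143, Pow(Rational(-6295, 14), -1))) = Add(Mul(19171, Rational(-1, 48714)), Mul(143, Rational(-14, 6295))) = Add(Rational(-19171, 48714), Rational(-2002, 6295)) = Rational(-218206873, 306654630)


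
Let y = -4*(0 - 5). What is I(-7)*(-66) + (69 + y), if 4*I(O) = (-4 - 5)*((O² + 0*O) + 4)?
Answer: 15919/2 ≈ 7959.5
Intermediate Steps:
I(O) = -9 - 9*O²/4 (I(O) = ((-4 - 5)*((O² + 0*O) + 4))/4 = (-9*((O² + 0) + 4))/4 = (-9*(O² + 4))/4 = (-9*(4 + O²))/4 = (-36 - 9*O²)/4 = -9 - 9*O²/4)
y = 20 (y = -4*(-5) = 20)
I(-7)*(-66) + (69 + y) = (-9 - 9/4*(-7)²)*(-66) + (69 + 20) = (-9 - 9/4*49)*(-66) + 89 = (-9 - 441/4)*(-66) + 89 = -477/4*(-66) + 89 = 15741/2 + 89 = 15919/2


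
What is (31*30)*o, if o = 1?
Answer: 930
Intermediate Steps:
(31*30)*o = (31*30)*1 = 930*1 = 930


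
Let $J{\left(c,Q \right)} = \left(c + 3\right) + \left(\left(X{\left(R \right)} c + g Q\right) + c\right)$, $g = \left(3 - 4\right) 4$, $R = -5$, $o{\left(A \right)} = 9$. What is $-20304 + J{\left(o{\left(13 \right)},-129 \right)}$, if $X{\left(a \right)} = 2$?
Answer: $-19749$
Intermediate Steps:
$g = -4$ ($g = \left(-1\right) 4 = -4$)
$J{\left(c,Q \right)} = 3 - 4 Q + 4 c$ ($J{\left(c,Q \right)} = \left(c + 3\right) + \left(\left(2 c - 4 Q\right) + c\right) = \left(3 + c\right) + \left(\left(- 4 Q + 2 c\right) + c\right) = \left(3 + c\right) - \left(- 3 c + 4 Q\right) = 3 - 4 Q + 4 c$)
$-20304 + J{\left(o{\left(13 \right)},-129 \right)} = -20304 + \left(3 - -516 + 4 \cdot 9\right) = -20304 + \left(3 + 516 + 36\right) = -20304 + 555 = -19749$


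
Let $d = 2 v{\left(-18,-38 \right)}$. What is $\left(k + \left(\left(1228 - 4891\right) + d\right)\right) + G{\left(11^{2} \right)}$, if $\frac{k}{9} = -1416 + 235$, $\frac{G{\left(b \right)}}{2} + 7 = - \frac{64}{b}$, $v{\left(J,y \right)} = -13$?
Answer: $- \frac{1734300}{121} \approx -14333.0$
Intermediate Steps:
$G{\left(b \right)} = -14 - \frac{128}{b}$ ($G{\left(b \right)} = -14 + 2 \left(- \frac{64}{b}\right) = -14 - \frac{128}{b}$)
$d = -26$ ($d = 2 \left(-13\right) = -26$)
$k = -10629$ ($k = 9 \left(-1416 + 235\right) = 9 \left(-1181\right) = -10629$)
$\left(k + \left(\left(1228 - 4891\right) + d\right)\right) + G{\left(11^{2} \right)} = \left(-10629 + \left(\left(1228 - 4891\right) - 26\right)\right) - \left(14 + \frac{128}{11^{2}}\right) = \left(-10629 - 3689\right) - \left(14 + \frac{128}{121}\right) = \left(-10629 - 3689\right) - \frac{1822}{121} = -14318 - \frac{1822}{121} = - \frac{1734300}{121}$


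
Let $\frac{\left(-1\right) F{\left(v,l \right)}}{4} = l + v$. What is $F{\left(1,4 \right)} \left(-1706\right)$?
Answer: $34120$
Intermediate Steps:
$F{\left(v,l \right)} = - 4 l - 4 v$ ($F{\left(v,l \right)} = - 4 \left(l + v\right) = - 4 l - 4 v$)
$F{\left(1,4 \right)} \left(-1706\right) = \left(\left(-4\right) 4 - 4\right) \left(-1706\right) = \left(-16 - 4\right) \left(-1706\right) = \left(-20\right) \left(-1706\right) = 34120$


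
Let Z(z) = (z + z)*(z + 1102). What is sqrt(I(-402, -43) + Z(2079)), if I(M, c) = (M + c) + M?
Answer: sqrt(13225751) ≈ 3636.7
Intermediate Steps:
I(M, c) = c + 2*M
Z(z) = 2*z*(1102 + z) (Z(z) = (2*z)*(1102 + z) = 2*z*(1102 + z))
sqrt(I(-402, -43) + Z(2079)) = sqrt((-43 + 2*(-402)) + 2*2079*(1102 + 2079)) = sqrt((-43 - 804) + 2*2079*3181) = sqrt(-847 + 13226598) = sqrt(13225751)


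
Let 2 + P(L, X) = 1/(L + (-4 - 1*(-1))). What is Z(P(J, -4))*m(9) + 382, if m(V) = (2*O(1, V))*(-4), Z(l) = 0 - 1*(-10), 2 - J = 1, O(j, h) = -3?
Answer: 622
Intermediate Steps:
J = 1 (J = 2 - 1*1 = 2 - 1 = 1)
P(L, X) = -2 + 1/(-3 + L) (P(L, X) = -2 + 1/(L + (-4 - 1*(-1))) = -2 + 1/(L + (-4 + 1)) = -2 + 1/(L - 3) = -2 + 1/(-3 + L))
Z(l) = 10 (Z(l) = 0 + 10 = 10)
m(V) = 24 (m(V) = (2*(-3))*(-4) = -6*(-4) = 24)
Z(P(J, -4))*m(9) + 382 = 10*24 + 382 = 240 + 382 = 622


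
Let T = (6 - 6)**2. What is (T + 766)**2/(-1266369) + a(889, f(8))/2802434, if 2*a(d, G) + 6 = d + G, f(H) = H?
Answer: -3287561593429/7097831084292 ≈ -0.46318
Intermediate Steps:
T = 0 (T = 0**2 = 0)
a(d, G) = -3 + G/2 + d/2 (a(d, G) = -3 + (d + G)/2 = -3 + (G + d)/2 = -3 + (G/2 + d/2) = -3 + G/2 + d/2)
(T + 766)**2/(-1266369) + a(889, f(8))/2802434 = (0 + 766)**2/(-1266369) + (-3 + (1/2)*8 + (1/2)*889)/2802434 = 766**2*(-1/1266369) + (-3 + 4 + 889/2)*(1/2802434) = 586756*(-1/1266369) + (891/2)*(1/2802434) = -586756/1266369 + 891/5604868 = -3287561593429/7097831084292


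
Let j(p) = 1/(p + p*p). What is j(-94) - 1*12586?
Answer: -110026811/8742 ≈ -12586.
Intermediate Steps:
j(p) = 1/(p + p²)
j(-94) - 1*12586 = 1/((-94)*(1 - 94)) - 1*12586 = -1/94/(-93) - 12586 = -1/94*(-1/93) - 12586 = 1/8742 - 12586 = -110026811/8742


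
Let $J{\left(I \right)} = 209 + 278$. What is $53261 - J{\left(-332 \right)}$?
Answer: $52774$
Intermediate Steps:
$J{\left(I \right)} = 487$
$53261 - J{\left(-332 \right)} = 53261 - 487 = 52774$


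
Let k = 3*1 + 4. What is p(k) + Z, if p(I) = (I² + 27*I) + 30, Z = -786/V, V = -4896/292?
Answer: 64235/204 ≈ 314.88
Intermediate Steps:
V = -1224/73 (V = -4896*1/292 = -1224/73 ≈ -16.767)
Z = 9563/204 (Z = -786/(-1224/73) = -786*(-73/1224) = 9563/204 ≈ 46.877)
k = 7 (k = 3 + 4 = 7)
p(I) = 30 + I² + 27*I
p(k) + Z = (30 + 7² + 27*7) + 9563/204 = (30 + 49 + 189) + 9563/204 = 268 + 9563/204 = 64235/204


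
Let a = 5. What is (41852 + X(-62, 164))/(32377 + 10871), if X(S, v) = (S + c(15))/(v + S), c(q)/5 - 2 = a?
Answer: 1422959/1470432 ≈ 0.96772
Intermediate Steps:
c(q) = 35 (c(q) = 10 + 5*5 = 10 + 25 = 35)
X(S, v) = (35 + S)/(S + v) (X(S, v) = (S + 35)/(v + S) = (35 + S)/(S + v))
(41852 + X(-62, 164))/(32377 + 10871) = (41852 + (35 - 62)/(-62 + 164))/(32377 + 10871) = (41852 - 27/102)/43248 = (41852 + (1/102)*(-27))*(1/43248) = (41852 - 9/34)*(1/43248) = (1422959/34)*(1/43248) = 1422959/1470432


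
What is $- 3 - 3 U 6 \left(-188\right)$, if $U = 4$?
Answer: $-40608$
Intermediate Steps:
$- 3 - 3 U 6 \left(-188\right) = - 3 \left(-3\right) 4 \cdot 6 \left(-188\right) = - 3 \left(\left(-12\right) 6\right) \left(-188\right) = \left(-3\right) \left(-72\right) \left(-188\right) = 216 \left(-188\right) = -40608$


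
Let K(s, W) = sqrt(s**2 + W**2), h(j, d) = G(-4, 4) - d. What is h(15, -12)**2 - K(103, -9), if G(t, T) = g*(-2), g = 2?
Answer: 64 - sqrt(10690) ≈ -39.392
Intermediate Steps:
G(t, T) = -4 (G(t, T) = 2*(-2) = -4)
h(j, d) = -4 - d
K(s, W) = sqrt(W**2 + s**2)
h(15, -12)**2 - K(103, -9) = (-4 - 1*(-12))**2 - sqrt((-9)**2 + 103**2) = (-4 + 12)**2 - sqrt(81 + 10609) = 8**2 - sqrt(10690) = 64 - sqrt(10690)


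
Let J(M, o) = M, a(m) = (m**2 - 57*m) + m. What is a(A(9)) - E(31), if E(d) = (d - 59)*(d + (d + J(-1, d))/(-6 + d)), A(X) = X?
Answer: 2393/5 ≈ 478.60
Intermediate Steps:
a(m) = m**2 - 56*m
E(d) = (-59 + d)*(d + (-1 + d)/(-6 + d)) (E(d) = (d - 59)*(d + (d - 1)/(-6 + d)) = (-59 + d)*(d + (-1 + d)/(-6 + d)))
a(A(9)) - E(31) = 9*(-56 + 9) - (59 + 31**3 - 64*31**2 + 294*31)/(-6 + 31) = 9*(-47) - (59 + 29791 - 64*961 + 9114)/25 = -423 - (59 + 29791 - 61504 + 9114)/25 = -423 - (-22540)/25 = -423 - 1*(-4508/5) = -423 + 4508/5 = 2393/5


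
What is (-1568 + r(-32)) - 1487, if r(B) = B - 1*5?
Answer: -3092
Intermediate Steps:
r(B) = -5 + B (r(B) = B - 5 = -5 + B)
(-1568 + r(-32)) - 1487 = (-1568 + (-5 - 32)) - 1487 = (-1568 - 37) - 1487 = -1605 - 1487 = -3092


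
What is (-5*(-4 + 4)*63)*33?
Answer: 0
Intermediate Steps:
(-5*(-4 + 4)*63)*33 = (-5*0*63)*33 = (0*63)*33 = 0*33 = 0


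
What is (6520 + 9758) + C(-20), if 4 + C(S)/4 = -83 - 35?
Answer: 15790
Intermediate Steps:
C(S) = -488 (C(S) = -16 + 4*(-83 - 35) = -16 + 4*(-118) = -16 - 472 = -488)
(6520 + 9758) + C(-20) = (6520 + 9758) - 488 = 16278 - 488 = 15790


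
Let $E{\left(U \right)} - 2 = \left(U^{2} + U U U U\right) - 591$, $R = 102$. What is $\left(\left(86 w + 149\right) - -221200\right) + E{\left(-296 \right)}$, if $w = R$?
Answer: $7676880604$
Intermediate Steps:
$w = 102$
$E{\left(U \right)} = -589 + U^{2} + U^{4}$ ($E{\left(U \right)} = 2 - \left(591 - U^{2} - U U U U\right) = 2 - \left(591 - U^{2} - U^{2} U U\right) = 2 - \left(591 - U^{2} - U^{3} U\right) = 2 - \left(591 - U^{2} - U^{4}\right) = 2 + \left(-591 + U^{2} + U^{4}\right) = -589 + U^{2} + U^{4}$)
$\left(\left(86 w + 149\right) - -221200\right) + E{\left(-296 \right)} = \left(\left(86 \cdot 102 + 149\right) - -221200\right) + \left(-589 + \left(-296\right)^{2} + \left(-296\right)^{4}\right) = \left(\left(8772 + 149\right) + 221200\right) + \left(-589 + 87616 + 7676563456\right) = \left(8921 + 221200\right) + 7676650483 = 230121 + 7676650483 = 7676880604$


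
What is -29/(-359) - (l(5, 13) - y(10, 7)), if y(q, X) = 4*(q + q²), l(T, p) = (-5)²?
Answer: 149014/359 ≈ 415.08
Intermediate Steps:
l(T, p) = 25
y(q, X) = 4*q + 4*q²
-29/(-359) - (l(5, 13) - y(10, 7)) = -29/(-359) - (25 - 4*10*(1 + 10)) = -29*(-1/359) - (25 - 4*10*11) = 29/359 - (25 - 1*440) = 29/359 - (25 - 440) = 29/359 - 1*(-415) = 29/359 + 415 = 149014/359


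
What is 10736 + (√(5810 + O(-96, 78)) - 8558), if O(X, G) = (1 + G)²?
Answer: 2178 + 3*√1339 ≈ 2287.8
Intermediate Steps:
10736 + (√(5810 + O(-96, 78)) - 8558) = 10736 + (√(5810 + (1 + 78)²) - 8558) = 10736 + (√(5810 + 79²) - 8558) = 10736 + (√(5810 + 6241) - 8558) = 10736 + (√12051 - 8558) = 10736 + (3*√1339 - 8558) = 10736 + (-8558 + 3*√1339) = 2178 + 3*√1339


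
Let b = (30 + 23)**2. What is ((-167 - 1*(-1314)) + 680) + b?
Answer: 4636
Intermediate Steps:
b = 2809 (b = 53**2 = 2809)
((-167 - 1*(-1314)) + 680) + b = ((-167 - 1*(-1314)) + 680) + 2809 = ((-167 + 1314) + 680) + 2809 = (1147 + 680) + 2809 = 1827 + 2809 = 4636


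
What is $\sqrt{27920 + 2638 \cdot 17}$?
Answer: $\sqrt{72766} \approx 269.75$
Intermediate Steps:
$\sqrt{27920 + 2638 \cdot 17} = \sqrt{27920 + 44846} = \sqrt{72766}$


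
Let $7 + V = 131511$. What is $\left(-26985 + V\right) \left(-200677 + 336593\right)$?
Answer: $14205804404$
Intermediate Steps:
$V = 131504$ ($V = -7 + 131511 = 131504$)
$\left(-26985 + V\right) \left(-200677 + 336593\right) = \left(-26985 + 131504\right) \left(-200677 + 336593\right) = 104519 \cdot 135916 = 14205804404$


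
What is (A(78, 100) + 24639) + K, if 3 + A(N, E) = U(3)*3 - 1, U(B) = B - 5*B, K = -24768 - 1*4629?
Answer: -4798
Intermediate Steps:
K = -29397 (K = -24768 - 4629 = -29397)
U(B) = -4*B
A(N, E) = -40 (A(N, E) = -3 + (-4*3*3 - 1) = -3 + (-12*3 - 1) = -3 + (-36 - 1) = -3 - 37 = -40)
(A(78, 100) + 24639) + K = (-40 + 24639) - 29397 = 24599 - 29397 = -4798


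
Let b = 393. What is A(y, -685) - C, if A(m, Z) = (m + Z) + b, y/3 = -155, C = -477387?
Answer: 476630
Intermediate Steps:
y = -465 (y = 3*(-155) = -465)
A(m, Z) = 393 + Z + m (A(m, Z) = (m + Z) + 393 = (Z + m) + 393 = 393 + Z + m)
A(y, -685) - C = (393 - 685 - 465) - 1*(-477387) = -757 + 477387 = 476630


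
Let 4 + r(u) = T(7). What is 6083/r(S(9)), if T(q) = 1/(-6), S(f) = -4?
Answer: -36498/25 ≈ -1459.9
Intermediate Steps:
T(q) = -⅙
r(u) = -25/6 (r(u) = -4 - ⅙ = -25/6)
6083/r(S(9)) = 6083/(-25/6) = 6083*(-6/25) = -36498/25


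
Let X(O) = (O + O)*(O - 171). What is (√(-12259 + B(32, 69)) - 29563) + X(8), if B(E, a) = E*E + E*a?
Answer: -32171 + 3*I*√1003 ≈ -32171.0 + 95.01*I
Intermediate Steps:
B(E, a) = E² + E*a
X(O) = 2*O*(-171 + O) (X(O) = (2*O)*(-171 + O) = 2*O*(-171 + O))
(√(-12259 + B(32, 69)) - 29563) + X(8) = (√(-12259 + 32*(32 + 69)) - 29563) + 2*8*(-171 + 8) = (√(-12259 + 32*101) - 29563) + 2*8*(-163) = (√(-12259 + 3232) - 29563) - 2608 = (√(-9027) - 29563) - 2608 = (3*I*√1003 - 29563) - 2608 = (-29563 + 3*I*√1003) - 2608 = -32171 + 3*I*√1003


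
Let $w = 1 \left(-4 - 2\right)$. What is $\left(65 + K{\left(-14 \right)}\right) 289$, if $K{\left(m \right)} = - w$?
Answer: $20519$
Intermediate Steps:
$w = -6$ ($w = 1 \left(-6\right) = -6$)
$K{\left(m \right)} = 6$ ($K{\left(m \right)} = \left(-1\right) \left(-6\right) = 6$)
$\left(65 + K{\left(-14 \right)}\right) 289 = \left(65 + 6\right) 289 = 71 \cdot 289 = 20519$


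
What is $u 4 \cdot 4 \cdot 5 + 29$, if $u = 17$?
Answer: $1389$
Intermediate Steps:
$u 4 \cdot 4 \cdot 5 + 29 = 17 \cdot 4 \cdot 4 \cdot 5 + 29 = 17 \cdot 16 \cdot 5 + 29 = 17 \cdot 80 + 29 = 1360 + 29 = 1389$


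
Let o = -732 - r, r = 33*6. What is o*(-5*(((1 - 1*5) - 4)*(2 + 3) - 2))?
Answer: -195300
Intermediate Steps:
r = 198
o = -930 (o = -732 - 1*198 = -732 - 198 = -930)
o*(-5*(((1 - 1*5) - 4)*(2 + 3) - 2)) = -(-4650)*(((1 - 1*5) - 4)*(2 + 3) - 2) = -(-4650)*(((1 - 5) - 4)*5 - 2) = -(-4650)*((-4 - 4)*5 - 2) = -(-4650)*(-8*5 - 2) = -(-4650)*(-40 - 2) = -(-4650)*(-42) = -930*210 = -195300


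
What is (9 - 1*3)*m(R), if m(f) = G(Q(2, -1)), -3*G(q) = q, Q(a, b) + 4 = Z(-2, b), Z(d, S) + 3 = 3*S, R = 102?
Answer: 20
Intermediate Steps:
Z(d, S) = -3 + 3*S
Q(a, b) = -7 + 3*b (Q(a, b) = -4 + (-3 + 3*b) = -7 + 3*b)
G(q) = -q/3
m(f) = 10/3 (m(f) = -(-7 + 3*(-1))/3 = -(-7 - 3)/3 = -1/3*(-10) = 10/3)
(9 - 1*3)*m(R) = (9 - 1*3)*(10/3) = (9 - 3)*(10/3) = 6*(10/3) = 20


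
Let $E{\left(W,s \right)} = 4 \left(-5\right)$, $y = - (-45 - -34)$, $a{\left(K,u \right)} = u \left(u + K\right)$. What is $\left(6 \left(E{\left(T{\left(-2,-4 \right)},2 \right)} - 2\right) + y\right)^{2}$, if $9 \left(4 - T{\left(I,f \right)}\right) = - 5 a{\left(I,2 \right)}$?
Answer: $14641$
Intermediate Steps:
$a{\left(K,u \right)} = u \left(K + u\right)$
$y = 11$ ($y = - (-45 + 34) = \left(-1\right) \left(-11\right) = 11$)
$T{\left(I,f \right)} = \frac{56}{9} + \frac{10 I}{9}$ ($T{\left(I,f \right)} = 4 - \frac{\left(-5\right) 2 \left(I + 2\right)}{9} = 4 - \frac{\left(-5\right) 2 \left(2 + I\right)}{9} = 4 - \frac{\left(-5\right) \left(4 + 2 I\right)}{9} = 4 - \frac{-20 - 10 I}{9} = 4 + \left(\frac{20}{9} + \frac{10 I}{9}\right) = \frac{56}{9} + \frac{10 I}{9}$)
$E{\left(W,s \right)} = -20$
$\left(6 \left(E{\left(T{\left(-2,-4 \right)},2 \right)} - 2\right) + y\right)^{2} = \left(6 \left(-20 - 2\right) + 11\right)^{2} = \left(6 \left(-22\right) + 11\right)^{2} = \left(-132 + 11\right)^{2} = \left(-121\right)^{2} = 14641$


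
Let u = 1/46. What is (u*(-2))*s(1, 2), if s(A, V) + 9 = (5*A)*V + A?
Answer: -2/23 ≈ -0.086957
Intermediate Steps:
s(A, V) = -9 + A + 5*A*V (s(A, V) = -9 + ((5*A)*V + A) = -9 + (5*A*V + A) = -9 + (A + 5*A*V) = -9 + A + 5*A*V)
u = 1/46 ≈ 0.021739
(u*(-2))*s(1, 2) = ((1/46)*(-2))*(-9 + 1 + 5*1*2) = -(-9 + 1 + 10)/23 = -1/23*2 = -2/23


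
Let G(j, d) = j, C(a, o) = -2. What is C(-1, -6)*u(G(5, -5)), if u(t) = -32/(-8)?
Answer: -8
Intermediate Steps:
u(t) = 4 (u(t) = -32*(-⅛) = 4)
C(-1, -6)*u(G(5, -5)) = -2*4 = -8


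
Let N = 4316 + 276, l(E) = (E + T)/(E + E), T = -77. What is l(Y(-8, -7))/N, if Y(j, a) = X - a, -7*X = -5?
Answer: -485/495936 ≈ -0.00097795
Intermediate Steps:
X = 5/7 (X = -⅐*(-5) = 5/7 ≈ 0.71429)
Y(j, a) = 5/7 - a
l(E) = (-77 + E)/(2*E) (l(E) = (E - 77)/(E + E) = (-77 + E)/((2*E)) = (-77 + E)*(1/(2*E)) = (-77 + E)/(2*E))
N = 4592
l(Y(-8, -7))/N = ((-77 + (5/7 - 1*(-7)))/(2*(5/7 - 1*(-7))))/4592 = ((-77 + (5/7 + 7))/(2*(5/7 + 7)))*(1/4592) = ((-77 + 54/7)/(2*(54/7)))*(1/4592) = ((½)*(7/54)*(-485/7))*(1/4592) = -485/108*1/4592 = -485/495936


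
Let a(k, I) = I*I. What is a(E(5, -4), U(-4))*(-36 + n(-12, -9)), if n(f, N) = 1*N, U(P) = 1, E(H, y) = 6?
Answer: -45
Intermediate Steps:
a(k, I) = I²
n(f, N) = N
a(E(5, -4), U(-4))*(-36 + n(-12, -9)) = 1²*(-36 - 9) = 1*(-45) = -45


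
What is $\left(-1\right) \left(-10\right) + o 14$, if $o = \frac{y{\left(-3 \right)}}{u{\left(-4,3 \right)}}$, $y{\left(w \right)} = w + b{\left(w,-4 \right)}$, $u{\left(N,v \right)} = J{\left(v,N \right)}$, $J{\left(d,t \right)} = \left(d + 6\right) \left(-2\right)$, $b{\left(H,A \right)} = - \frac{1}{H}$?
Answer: $\frac{326}{27} \approx 12.074$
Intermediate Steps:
$J{\left(d,t \right)} = -12 - 2 d$ ($J{\left(d,t \right)} = \left(6 + d\right) \left(-2\right) = -12 - 2 d$)
$u{\left(N,v \right)} = -12 - 2 v$
$y{\left(w \right)} = w - \frac{1}{w}$
$o = \frac{4}{27}$ ($o = \frac{-3 - \frac{1}{-3}}{-12 - 6} = \frac{-3 - - \frac{1}{3}}{-12 - 6} = \frac{-3 + \frac{1}{3}}{-18} = \left(- \frac{8}{3}\right) \left(- \frac{1}{18}\right) = \frac{4}{27} \approx 0.14815$)
$\left(-1\right) \left(-10\right) + o 14 = \left(-1\right) \left(-10\right) + \frac{4}{27} \cdot 14 = 10 + \frac{56}{27} = \frac{326}{27}$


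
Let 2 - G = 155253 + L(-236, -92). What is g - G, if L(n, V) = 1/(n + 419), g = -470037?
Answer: -57605837/183 ≈ -3.1479e+5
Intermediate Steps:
L(n, V) = 1/(419 + n)
G = -28410934/183 (G = 2 - (155253 + 1/(419 - 236)) = 2 - (155253 + 1/183) = 2 - 1*28411300/183 = 2 - 28411300/183 = -28410934/183 ≈ -1.5525e+5)
g - G = -470037 - 1*(-28410934/183) = -470037 + 28410934/183 = -57605837/183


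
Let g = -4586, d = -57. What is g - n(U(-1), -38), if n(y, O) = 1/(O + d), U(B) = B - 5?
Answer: -435669/95 ≈ -4586.0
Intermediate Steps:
U(B) = -5 + B
n(y, O) = 1/(-57 + O) (n(y, O) = 1/(O - 57) = 1/(-57 + O))
g - n(U(-1), -38) = -4586 - 1/(-57 - 38) = -4586 - 1/(-95) = -4586 - 1*(-1/95) = -4586 + 1/95 = -435669/95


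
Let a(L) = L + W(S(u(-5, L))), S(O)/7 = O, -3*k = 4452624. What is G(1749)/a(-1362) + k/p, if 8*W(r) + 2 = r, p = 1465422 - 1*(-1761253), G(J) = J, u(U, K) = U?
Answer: -61374482664/35277237775 ≈ -1.7398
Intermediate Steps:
k = -1484208 (k = -⅓*4452624 = -1484208)
p = 3226675 (p = 1465422 + 1761253 = 3226675)
S(O) = 7*O
W(r) = -¼ + r/8
a(L) = -37/8 + L (a(L) = L + (-¼ + (7*(-5))/8) = L + (-¼ + (⅛)*(-35)) = L + (-¼ - 35/8) = L - 37/8 = -37/8 + L)
G(1749)/a(-1362) + k/p = 1749/(-37/8 - 1362) - 1484208/3226675 = 1749/(-10933/8) - 1484208*1/3226675 = 1749*(-8/10933) - 1484208/3226675 = -13992/10933 - 1484208/3226675 = -61374482664/35277237775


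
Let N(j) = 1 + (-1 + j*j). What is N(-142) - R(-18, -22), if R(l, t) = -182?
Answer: 20346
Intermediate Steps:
N(j) = j² (N(j) = 1 + (-1 + j²) = j²)
N(-142) - R(-18, -22) = (-142)² - 1*(-182) = 20164 + 182 = 20346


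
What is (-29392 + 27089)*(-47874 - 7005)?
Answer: 126386337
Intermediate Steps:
(-29392 + 27089)*(-47874 - 7005) = -2303*(-54879) = 126386337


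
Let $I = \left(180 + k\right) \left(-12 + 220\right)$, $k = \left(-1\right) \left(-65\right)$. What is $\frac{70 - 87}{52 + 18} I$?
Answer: $-12376$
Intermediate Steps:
$k = 65$
$I = 50960$ ($I = \left(180 + 65\right) \left(-12 + 220\right) = 245 \cdot 208 = 50960$)
$\frac{70 - 87}{52 + 18} I = \frac{70 - 87}{52 + 18} \cdot 50960 = - \frac{17}{70} \cdot 50960 = \left(-17\right) \frac{1}{70} \cdot 50960 = \left(- \frac{17}{70}\right) 50960 = -12376$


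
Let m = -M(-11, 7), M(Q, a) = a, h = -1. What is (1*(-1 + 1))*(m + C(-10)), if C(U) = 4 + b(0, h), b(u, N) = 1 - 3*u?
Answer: 0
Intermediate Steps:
C(U) = 5 (C(U) = 4 + (1 - 3*0) = 4 + (1 + 0) = 4 + 1 = 5)
m = -7 (m = -1*7 = -7)
(1*(-1 + 1))*(m + C(-10)) = (1*(-1 + 1))*(-7 + 5) = (1*0)*(-2) = 0*(-2) = 0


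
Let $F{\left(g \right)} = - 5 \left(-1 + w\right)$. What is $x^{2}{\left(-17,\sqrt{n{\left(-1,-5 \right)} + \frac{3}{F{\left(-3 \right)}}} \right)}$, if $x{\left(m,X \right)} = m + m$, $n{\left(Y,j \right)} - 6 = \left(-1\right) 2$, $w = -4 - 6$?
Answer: $1156$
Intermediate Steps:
$w = -10$ ($w = -4 - 6 = -10$)
$F{\left(g \right)} = 55$ ($F{\left(g \right)} = - 5 \left(-1 - 10\right) = \left(-5\right) \left(-11\right) = 55$)
$n{\left(Y,j \right)} = 4$ ($n{\left(Y,j \right)} = 6 - 2 = 4$)
$x{\left(m,X \right)} = 2 m$
$x^{2}{\left(-17,\sqrt{n{\left(-1,-5 \right)} + \frac{3}{F{\left(-3 \right)}}} \right)} = \left(2 \left(-17\right)\right)^{2} = \left(-34\right)^{2} = 1156$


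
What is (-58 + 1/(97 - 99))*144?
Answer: -8424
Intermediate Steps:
(-58 + 1/(97 - 99))*144 = (-58 + 1/(-2))*144 = (-58 - ½)*144 = -117/2*144 = -8424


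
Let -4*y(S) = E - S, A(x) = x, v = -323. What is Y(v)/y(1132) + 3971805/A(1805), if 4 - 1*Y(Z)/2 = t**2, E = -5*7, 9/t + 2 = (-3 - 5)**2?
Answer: 890876577797/404856807 ≈ 2200.5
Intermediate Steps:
t = 9/62 (t = 9/(-2 + (-3 - 5)**2) = 9/(-2 + (-8)**2) = 9/(-2 + 64) = 9/62 ≈ 0.14516)
E = -35
Y(Z) = 15295/1922 (Y(Z) = 8 - 2*(9/62)**2 = 8 - 2*81/3844 = 8 - 81/1922 = 15295/1922)
y(S) = 35/4 + S/4 (y(S) = -(-35 - S)/4 = 35/4 + S/4)
Y(v)/y(1132) + 3971805/A(1805) = 15295/(1922*(35/4 + (1/4)*1132)) + 3971805/1805 = 15295/(1922*(35/4 + 283)) + 3971805*(1/1805) = 15295/(1922*(1167/4)) + 794361/361 = (15295/1922)*(4/1167) + 794361/361 = 30590/1121487 + 794361/361 = 890876577797/404856807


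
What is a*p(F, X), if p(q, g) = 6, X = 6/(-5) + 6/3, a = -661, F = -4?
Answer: -3966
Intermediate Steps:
X = 4/5 (X = 6*(-1/5) + 6*(1/3) = -6/5 + 2 = 4/5 ≈ 0.80000)
a*p(F, X) = -661*6 = -3966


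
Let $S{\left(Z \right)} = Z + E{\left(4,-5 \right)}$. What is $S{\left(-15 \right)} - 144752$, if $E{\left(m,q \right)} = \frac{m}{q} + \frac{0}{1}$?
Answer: $- \frac{723839}{5} \approx -1.4477 \cdot 10^{5}$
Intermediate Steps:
$E{\left(m,q \right)} = \frac{m}{q}$ ($E{\left(m,q \right)} = \frac{m}{q} + 0 \cdot 1 = \frac{m}{q} + 0 = \frac{m}{q}$)
$S{\left(Z \right)} = - \frac{4}{5} + Z$ ($S{\left(Z \right)} = Z + \frac{4}{-5} = Z + 4 \left(- \frac{1}{5}\right) = Z - \frac{4}{5} = - \frac{4}{5} + Z$)
$S{\left(-15 \right)} - 144752 = \left(- \frac{4}{5} - 15\right) - 144752 = - \frac{79}{5} - 144752 = - \frac{723839}{5}$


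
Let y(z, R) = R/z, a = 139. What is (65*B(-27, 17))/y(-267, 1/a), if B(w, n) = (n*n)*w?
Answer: 18823528035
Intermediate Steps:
B(w, n) = w*n² (B(w, n) = n²*w = w*n²)
(65*B(-27, 17))/y(-267, 1/a) = (65*(-27*17²))/((1/(139*(-267)))) = (65*(-27*289))/(((1/139)*(-1/267))) = (65*(-7803))/(-1/37113) = -507195*(-37113) = 18823528035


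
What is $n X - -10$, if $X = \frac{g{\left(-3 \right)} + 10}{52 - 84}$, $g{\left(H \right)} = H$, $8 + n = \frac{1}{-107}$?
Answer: $\frac{40239}{3424} \approx 11.752$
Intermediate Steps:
$n = - \frac{857}{107}$ ($n = -8 + \frac{1}{-107} = -8 - \frac{1}{107} = - \frac{857}{107} \approx -8.0093$)
$X = - \frac{7}{32}$ ($X = \frac{-3 + 10}{52 - 84} = \frac{7}{52 - 84} = \frac{7}{-32} = 7 \left(- \frac{1}{32}\right) = - \frac{7}{32} \approx -0.21875$)
$n X - -10 = \left(- \frac{857}{107}\right) \left(- \frac{7}{32}\right) - -10 = \frac{5999}{3424} + 10 = \frac{40239}{3424}$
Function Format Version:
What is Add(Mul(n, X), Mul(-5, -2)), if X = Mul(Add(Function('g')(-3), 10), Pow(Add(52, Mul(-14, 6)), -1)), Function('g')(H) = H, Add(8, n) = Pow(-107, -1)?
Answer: Rational(40239, 3424) ≈ 11.752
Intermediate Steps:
n = Rational(-857, 107) (n = Add(-8, Pow(-107, -1)) = Add(-8, Rational(-1, 107)) = Rational(-857, 107) ≈ -8.0093)
X = Rational(-7, 32) (X = Mul(Add(-3, 10), Pow(Add(52, Mul(-14, 6)), -1)) = Mul(7, Pow(Add(52, -84), -1)) = Mul(7, Pow(-32, -1)) = Mul(7, Rational(-1, 32)) = Rational(-7, 32) ≈ -0.21875)
Add(Mul(n, X), Mul(-5, -2)) = Add(Mul(Rational(-857, 107), Rational(-7, 32)), Mul(-5, -2)) = Add(Rational(5999, 3424), 10) = Rational(40239, 3424)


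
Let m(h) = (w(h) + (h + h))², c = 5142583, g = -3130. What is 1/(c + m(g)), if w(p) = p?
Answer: 1/93314683 ≈ 1.0716e-8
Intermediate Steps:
m(h) = 9*h² (m(h) = (h + (h + h))² = (h + 2*h)² = (3*h)² = 9*h²)
1/(c + m(g)) = 1/(5142583 + 9*(-3130)²) = 1/(5142583 + 9*9796900) = 1/(5142583 + 88172100) = 1/93314683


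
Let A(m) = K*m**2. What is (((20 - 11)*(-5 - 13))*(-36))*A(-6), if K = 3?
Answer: 629856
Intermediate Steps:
A(m) = 3*m**2
(((20 - 11)*(-5 - 13))*(-36))*A(-6) = (((20 - 11)*(-5 - 13))*(-36))*(3*(-6)**2) = ((9*(-18))*(-36))*(3*36) = -162*(-36)*108 = 5832*108 = 629856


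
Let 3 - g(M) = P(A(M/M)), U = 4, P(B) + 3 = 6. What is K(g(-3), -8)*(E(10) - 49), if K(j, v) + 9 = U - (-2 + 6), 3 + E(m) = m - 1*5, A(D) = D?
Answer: 423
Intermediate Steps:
P(B) = 3 (P(B) = -3 + 6 = 3)
E(m) = -8 + m (E(m) = -3 + (m - 1*5) = -3 + (m - 5) = -3 + (-5 + m) = -8 + m)
g(M) = 0 (g(M) = 3 - 1*3 = 3 - 3 = 0)
K(j, v) = -9 (K(j, v) = -9 + (4 - (-2 + 6)) = -9 + (4 - 1*4) = -9 + (4 - 4) = -9 + 0 = -9)
K(g(-3), -8)*(E(10) - 49) = -9*((-8 + 10) - 49) = -9*(2 - 49) = -9*(-47) = 423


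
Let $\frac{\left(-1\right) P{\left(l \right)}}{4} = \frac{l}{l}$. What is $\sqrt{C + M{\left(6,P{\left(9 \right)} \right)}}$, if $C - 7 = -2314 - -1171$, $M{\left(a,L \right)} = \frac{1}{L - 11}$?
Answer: $\frac{i \sqrt{255615}}{15} \approx 33.706 i$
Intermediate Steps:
$P{\left(l \right)} = -4$ ($P{\left(l \right)} = - 4 \frac{l}{l} = \left(-4\right) 1 = -4$)
$M{\left(a,L \right)} = \frac{1}{-11 + L}$
$C = -1136$ ($C = 7 - 1143 = -1136$)
$\sqrt{C + M{\left(6,P{\left(9 \right)} \right)}} = \sqrt{-1136 + \frac{1}{-11 - 4}} = \sqrt{-1136 + \frac{1}{-15}} = \sqrt{-1136 - \frac{1}{15}} = \sqrt{- \frac{17041}{15}} = \frac{i \sqrt{255615}}{15}$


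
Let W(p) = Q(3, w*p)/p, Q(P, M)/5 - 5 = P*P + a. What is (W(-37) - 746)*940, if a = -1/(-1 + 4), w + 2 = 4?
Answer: -78030340/111 ≈ -7.0298e+5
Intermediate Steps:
w = 2 (w = -2 + 4 = 2)
a = -⅓ (a = -1/3 = -1*⅓ = -⅓ ≈ -0.33333)
Q(P, M) = 70/3 + 5*P² (Q(P, M) = 25 + 5*(P*P - ⅓) = 25 + 5*(P² - ⅓) = 25 + 5*(-⅓ + P²) = 25 + (-5/3 + 5*P²) = 70/3 + 5*P²)
W(p) = 205/(3*p) (W(p) = (70/3 + 5*3²)/p = (70/3 + 5*9)/p = (70/3 + 45)/p = 205/(3*p))
(W(-37) - 746)*940 = ((205/3)/(-37) - 746)*940 = ((205/3)*(-1/37) - 746)*940 = (-205/111 - 746)*940 = -83011/111*940 = -78030340/111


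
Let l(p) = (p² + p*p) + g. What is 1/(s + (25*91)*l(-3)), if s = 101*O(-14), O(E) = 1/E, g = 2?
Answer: 14/636899 ≈ 2.1982e-5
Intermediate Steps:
l(p) = 2 + 2*p² (l(p) = (p² + p*p) + 2 = (p² + p²) + 2 = 2*p² + 2 = 2 + 2*p²)
s = -101/14 (s = 101/(-14) = 101*(-1/14) = -101/14 ≈ -7.2143)
1/(s + (25*91)*l(-3)) = 1/(-101/14 + (25*91)*(2 + 2*(-3)²)) = 1/(-101/14 + 2275*(2 + 2*9)) = 1/(-101/14 + 2275*(2 + 18)) = 1/(-101/14 + 2275*20) = 1/(-101/14 + 45500) = 1/(636899/14) = 14/636899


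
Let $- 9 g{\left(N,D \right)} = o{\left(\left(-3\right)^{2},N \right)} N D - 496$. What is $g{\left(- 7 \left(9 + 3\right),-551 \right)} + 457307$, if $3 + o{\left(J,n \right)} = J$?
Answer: $\frac{3838555}{9} \approx 4.2651 \cdot 10^{5}$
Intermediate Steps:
$o{\left(J,n \right)} = -3 + J$
$g{\left(N,D \right)} = \frac{496}{9} - \frac{2 D N}{3}$ ($g{\left(N,D \right)} = - \frac{\left(-3 + \left(-3\right)^{2}\right) N D - 496}{9} = - \frac{\left(-3 + 9\right) N D - 496}{9} = - \frac{6 N D - 496}{9} = - \frac{6 D N - 496}{9} = - \frac{-496 + 6 D N}{9} = \frac{496}{9} - \frac{2 D N}{3}$)
$g{\left(- 7 \left(9 + 3\right),-551 \right)} + 457307 = \left(\frac{496}{9} - - \frac{1102 \left(- 7 \left(9 + 3\right)\right)}{3}\right) + 457307 = \left(\frac{496}{9} - - \frac{1102 \left(\left(-7\right) 12\right)}{3}\right) + 457307 = \left(\frac{496}{9} - \left(- \frac{1102}{3}\right) \left(-84\right)\right) + 457307 = \left(\frac{496}{9} - 30856\right) + 457307 = - \frac{277208}{9} + 457307 = \frac{3838555}{9}$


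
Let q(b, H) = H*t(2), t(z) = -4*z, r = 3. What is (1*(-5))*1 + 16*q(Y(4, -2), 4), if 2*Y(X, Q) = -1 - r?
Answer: -517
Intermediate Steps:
Y(X, Q) = -2 (Y(X, Q) = (-1 - 1*3)/2 = (-1 - 3)/2 = (½)*(-4) = -2)
q(b, H) = -8*H (q(b, H) = H*(-4*2) = H*(-8) = -8*H)
(1*(-5))*1 + 16*q(Y(4, -2), 4) = (1*(-5))*1 + 16*(-8*4) = -5*1 + 16*(-32) = -5 - 512 = -517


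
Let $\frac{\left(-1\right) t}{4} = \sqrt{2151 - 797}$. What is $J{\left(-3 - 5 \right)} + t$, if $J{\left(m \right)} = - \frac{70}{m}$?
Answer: $\frac{35}{4} - 4 \sqrt{1354} \approx -138.44$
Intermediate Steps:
$t = - 4 \sqrt{1354}$ ($t = - 4 \sqrt{2151 - 797} = - 4 \sqrt{1354} \approx -147.19$)
$J{\left(-3 - 5 \right)} + t = - \frac{70}{-3 - 5} - 4 \sqrt{1354} = - \frac{70}{-8} - 4 \sqrt{1354} = \left(-70\right) \left(- \frac{1}{8}\right) - 4 \sqrt{1354} = \frac{35}{4} - 4 \sqrt{1354}$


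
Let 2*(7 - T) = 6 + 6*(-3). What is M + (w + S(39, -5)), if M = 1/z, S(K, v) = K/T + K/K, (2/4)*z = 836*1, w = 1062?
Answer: 1782353/1672 ≈ 1066.0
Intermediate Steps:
z = 1672 (z = 2*(836*1) = 2*836 = 1672)
T = 13 (T = 7 - (6 + 6*(-3))/2 = 7 - (6 - 18)/2 = 7 - 1/2*(-12) = 7 + 6 = 13)
S(K, v) = 1 + K/13 (S(K, v) = K/13 + K/K = K*(1/13) + 1 = K/13 + 1 = 1 + K/13)
M = 1/1672 ≈ 0.00059809
M + (w + S(39, -5)) = 1/1672 + (1062 + (1 + (1/13)*39)) = 1/1672 + (1062 + (1 + 3)) = 1/1672 + (1062 + 4) = 1/1672 + 1066 = 1782353/1672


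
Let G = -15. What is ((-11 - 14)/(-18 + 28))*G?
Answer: 75/2 ≈ 37.500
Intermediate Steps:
((-11 - 14)/(-18 + 28))*G = ((-11 - 14)/(-18 + 28))*(-15) = -25/10*(-15) = -25*1/10*(-15) = -5/2*(-15) = 75/2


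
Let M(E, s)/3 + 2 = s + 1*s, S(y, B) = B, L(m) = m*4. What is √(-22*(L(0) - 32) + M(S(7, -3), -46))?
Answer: √422 ≈ 20.543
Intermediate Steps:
L(m) = 4*m
M(E, s) = -6 + 6*s (M(E, s) = -6 + 3*(s + 1*s) = -6 + 3*(s + s) = -6 + 3*(2*s) = -6 + 6*s)
√(-22*(L(0) - 32) + M(S(7, -3), -46)) = √(-22*(4*0 - 32) + (-6 + 6*(-46))) = √(-22*(0 - 32) + (-6 - 276)) = √(-22*(-32) - 282) = √(704 - 282) = √422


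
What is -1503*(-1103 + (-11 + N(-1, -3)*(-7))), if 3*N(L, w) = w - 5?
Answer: 1646286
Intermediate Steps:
N(L, w) = -5/3 + w/3 (N(L, w) = (w - 5)/3 = (-5 + w)/3 = -5/3 + w/3)
-1503*(-1103 + (-11 + N(-1, -3)*(-7))) = -1503*(-1103 + (-11 + (-5/3 + (1/3)*(-3))*(-7))) = -1503*(-1103 + (-11 + (-5/3 - 1)*(-7))) = -1503*(-1103 + (-11 - 8/3*(-7))) = -1503*(-1103 + (-11 + 56/3)) = -1503*(-1103 + 23/3) = -1503*(-3286/3) = 1646286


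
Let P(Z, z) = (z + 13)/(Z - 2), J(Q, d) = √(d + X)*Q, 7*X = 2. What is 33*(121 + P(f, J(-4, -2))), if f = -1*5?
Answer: 27522/7 + 264*I*√21/49 ≈ 3931.7 + 24.69*I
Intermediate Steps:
X = 2/7 (X = (⅐)*2 = 2/7 ≈ 0.28571)
J(Q, d) = Q*√(2/7 + d) (J(Q, d) = √(d + 2/7)*Q = √(2/7 + d)*Q = Q*√(2/7 + d))
f = -5
P(Z, z) = (13 + z)/(-2 + Z)
33*(121 + P(f, J(-4, -2))) = 33*(121 + (13 + (⅐)*(-4)*√(14 + 49*(-2)))/(-2 - 5)) = 33*(121 + (13 + (⅐)*(-4)*√(14 - 98))/(-7)) = 33*(121 - (13 + (⅐)*(-4)*√(-84))/7) = 33*(121 - (13 + (⅐)*(-4)*(2*I*√21))/7) = 33*(121 - (13 - 8*I*√21/7)/7) = 33*(121 + (-13/7 + 8*I*√21/49)) = 33*(834/7 + 8*I*√21/49) = 27522/7 + 264*I*√21/49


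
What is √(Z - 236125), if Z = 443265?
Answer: 2*√51785 ≈ 455.13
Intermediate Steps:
√(Z - 236125) = √(443265 - 236125) = √207140 = 2*√51785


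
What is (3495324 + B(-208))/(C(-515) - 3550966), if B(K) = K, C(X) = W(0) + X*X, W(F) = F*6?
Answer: -3495116/3285741 ≈ -1.0637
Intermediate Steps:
W(F) = 6*F
C(X) = X² (C(X) = 6*0 + X*X = 0 + X² = X²)
(3495324 + B(-208))/(C(-515) - 3550966) = (3495324 - 208)/((-515)² - 3550966) = 3495116/(265225 - 3550966) = 3495116/(-3285741) = 3495116*(-1/3285741) = -3495116/3285741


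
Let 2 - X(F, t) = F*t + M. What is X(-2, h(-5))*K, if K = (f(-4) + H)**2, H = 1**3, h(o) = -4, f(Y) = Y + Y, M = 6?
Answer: -588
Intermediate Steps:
f(Y) = 2*Y
X(F, t) = -4 - F*t (X(F, t) = 2 - (F*t + 6) = 2 - (6 + F*t) = 2 + (-6 - F*t) = -4 - F*t)
H = 1
K = 49 (K = (2*(-4) + 1)**2 = (-8 + 1)**2 = (-7)**2 = 49)
X(-2, h(-5))*K = (-4 - 1*(-2)*(-4))*49 = (-4 - 8)*49 = -12*49 = -588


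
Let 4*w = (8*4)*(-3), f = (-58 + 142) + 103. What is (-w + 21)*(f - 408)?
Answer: -9945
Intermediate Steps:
f = 187 (f = 84 + 103 = 187)
w = -24 (w = ((8*4)*(-3))/4 = (32*(-3))/4 = (¼)*(-96) = -24)
(-w + 21)*(f - 408) = (-1*(-24) + 21)*(187 - 408) = (24 + 21)*(-221) = 45*(-221) = -9945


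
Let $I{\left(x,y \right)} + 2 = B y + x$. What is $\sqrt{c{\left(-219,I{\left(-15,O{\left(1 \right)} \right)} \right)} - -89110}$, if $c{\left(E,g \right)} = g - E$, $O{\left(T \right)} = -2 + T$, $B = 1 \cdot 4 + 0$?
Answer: $2 \sqrt{22327} \approx 298.84$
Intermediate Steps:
$B = 4$ ($B = 4 + 0 = 4$)
$I{\left(x,y \right)} = -2 + x + 4 y$ ($I{\left(x,y \right)} = -2 + \left(4 y + x\right) = -2 + \left(x + 4 y\right) = -2 + x + 4 y$)
$\sqrt{c{\left(-219,I{\left(-15,O{\left(1 \right)} \right)} \right)} - -89110} = \sqrt{\left(\left(-2 - 15 + 4 \left(-2 + 1\right)\right) - -219\right) - -89110} = \sqrt{\left(\left(-2 - 15 + 4 \left(-1\right)\right) + 219\right) + 89110} = \sqrt{\left(\left(-2 - 15 - 4\right) + 219\right) + 89110} = \sqrt{\left(-21 + 219\right) + 89110} = \sqrt{198 + 89110} = \sqrt{89308} = 2 \sqrt{22327}$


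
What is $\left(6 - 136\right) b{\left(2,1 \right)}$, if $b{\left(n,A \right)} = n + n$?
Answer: $-520$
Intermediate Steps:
$b{\left(n,A \right)} = 2 n$
$\left(6 - 136\right) b{\left(2,1 \right)} = \left(6 - 136\right) 2 \cdot 2 = \left(-130\right) 4 = -520$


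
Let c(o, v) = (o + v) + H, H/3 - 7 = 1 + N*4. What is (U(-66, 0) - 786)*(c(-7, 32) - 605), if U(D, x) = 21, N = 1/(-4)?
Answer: 427635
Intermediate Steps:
N = -¼ ≈ -0.25000
H = 21 (H = 21 + 3*(1 - ¼*4) = 21 + 3*(1 - 1) = 21 + 3*0 = 21 + 0 = 21)
c(o, v) = 21 + o + v (c(o, v) = (o + v) + 21 = 21 + o + v)
(U(-66, 0) - 786)*(c(-7, 32) - 605) = (21 - 786)*((21 - 7 + 32) - 605) = -765*(46 - 605) = -765*(-559) = 427635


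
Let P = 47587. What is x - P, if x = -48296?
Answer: -95883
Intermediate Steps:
x - P = -48296 - 1*47587 = -48296 - 47587 = -95883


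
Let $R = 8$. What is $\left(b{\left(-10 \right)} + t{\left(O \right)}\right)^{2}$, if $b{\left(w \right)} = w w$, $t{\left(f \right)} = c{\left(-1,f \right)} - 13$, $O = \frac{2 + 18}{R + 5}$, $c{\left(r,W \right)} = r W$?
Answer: $\frac{1234321}{169} \approx 7303.7$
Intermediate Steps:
$c{\left(r,W \right)} = W r$
$O = \frac{20}{13}$ ($O = \frac{2 + 18}{8 + 5} = \frac{20}{13} \approx 1.5385$)
$t{\left(f \right)} = -13 - f$ ($t{\left(f \right)} = f \left(-1\right) - 13 = - f - 13 = -13 - f$)
$b{\left(w \right)} = w^{2}$
$\left(b{\left(-10 \right)} + t{\left(O \right)}\right)^{2} = \left(\left(-10\right)^{2} - \frac{189}{13}\right)^{2} = \left(100 - \frac{189}{13}\right)^{2} = \left(\frac{1111}{13}\right)^{2} = \frac{1234321}{169}$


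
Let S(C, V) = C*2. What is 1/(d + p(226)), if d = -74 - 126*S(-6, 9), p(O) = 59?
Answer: 1/1497 ≈ 0.00066800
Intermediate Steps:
S(C, V) = 2*C
d = 1438 (d = -74 - 252*(-6) = -74 - 126*(-12) = -74 + 1512 = 1438)
1/(d + p(226)) = 1/(1438 + 59) = 1/1497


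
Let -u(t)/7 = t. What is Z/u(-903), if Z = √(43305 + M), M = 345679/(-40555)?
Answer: 22*√147128227295/256348155 ≈ 0.032919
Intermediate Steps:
M = -345679/40555 (M = 345679*(-1/40555) = -345679/40555 ≈ -8.5237)
u(t) = -7*t
Z = 22*√147128227295/40555 (Z = √(43305 - 345679/40555) = √(1755888596/40555) = 22*√147128227295/40555 ≈ 208.08)
Z/u(-903) = (22*√147128227295/40555)/((-7*(-903))) = (22*√147128227295/40555)/6321 = (22*√147128227295/40555)*(1/6321) = 22*√147128227295/256348155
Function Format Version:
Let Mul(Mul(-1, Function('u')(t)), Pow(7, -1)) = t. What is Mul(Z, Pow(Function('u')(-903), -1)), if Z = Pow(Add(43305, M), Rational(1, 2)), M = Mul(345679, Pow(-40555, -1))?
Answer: Mul(Rational(22, 256348155), Pow(147128227295, Rational(1, 2))) ≈ 0.032919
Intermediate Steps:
M = Rational(-345679, 40555) (M = Mul(345679, Rational(-1, 40555)) = Rational(-345679, 40555) ≈ -8.5237)
Function('u')(t) = Mul(-7, t)
Z = Mul(Rational(22, 40555), Pow(147128227295, Rational(1, 2))) (Z = Pow(Add(43305, Rational(-345679, 40555)), Rational(1, 2)) = Pow(Rational(1755888596, 40555), Rational(1, 2)) = Mul(Rational(22, 40555), Pow(147128227295, Rational(1, 2))) ≈ 208.08)
Mul(Z, Pow(Function('u')(-903), -1)) = Mul(Mul(Rational(22, 40555), Pow(147128227295, Rational(1, 2))), Pow(Mul(-7, -903), -1)) = Mul(Mul(Rational(22, 40555), Pow(147128227295, Rational(1, 2))), Pow(6321, -1)) = Mul(Mul(Rational(22, 40555), Pow(147128227295, Rational(1, 2))), Rational(1, 6321)) = Mul(Rational(22, 256348155), Pow(147128227295, Rational(1, 2)))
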